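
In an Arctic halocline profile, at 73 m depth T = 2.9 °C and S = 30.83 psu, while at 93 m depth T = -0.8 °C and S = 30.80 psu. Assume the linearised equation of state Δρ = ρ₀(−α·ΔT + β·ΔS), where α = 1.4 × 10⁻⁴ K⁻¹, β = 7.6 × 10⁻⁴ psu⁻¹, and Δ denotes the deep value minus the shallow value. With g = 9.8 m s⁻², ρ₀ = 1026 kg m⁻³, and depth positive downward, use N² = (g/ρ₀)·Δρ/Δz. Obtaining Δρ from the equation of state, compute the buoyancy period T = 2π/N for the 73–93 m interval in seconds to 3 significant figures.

403 s

ΔT = -3.7 K, ΔS = -0.03 psu (deep − shallow).
Δρ/ρ₀ = −αΔT + βΔS = 5.18 × 10⁻⁴ − 2.28 × 10⁻⁵ = 4.952 × 10⁻⁴, so Δρ ≈ 0.5081 kg m⁻³.
N² = (g/ρ₀)·Δρ/Δz = g·(Δρ/ρ₀)/Δz = 9.8 × 4.952 × 10⁻⁴ / 20 = 2.4265 × 10⁻⁴ s⁻².
N = √(2.4265 × 10⁻⁴) = 0.015577 rad s⁻¹ → T = 2π/N = 403.36 s ≈ 403 s.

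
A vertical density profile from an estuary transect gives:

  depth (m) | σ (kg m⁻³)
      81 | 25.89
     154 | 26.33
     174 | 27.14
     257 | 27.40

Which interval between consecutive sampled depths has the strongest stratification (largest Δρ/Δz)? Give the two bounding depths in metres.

Compute the density gradient over each adjacent pair:
  81–154 m: Δρ/Δz = 0.44/73 = 6.0 × 10⁻³ kg m⁻⁴
  154–174 m: Δρ/Δz = 0.81/20 = 0.041 kg m⁻⁴
  174–257 m: Δρ/Δz = 0.26/83 = 3.1 × 10⁻³ kg m⁻⁴
The largest gradient is in the 154–174 m interval — the pycnocline.

154–174 m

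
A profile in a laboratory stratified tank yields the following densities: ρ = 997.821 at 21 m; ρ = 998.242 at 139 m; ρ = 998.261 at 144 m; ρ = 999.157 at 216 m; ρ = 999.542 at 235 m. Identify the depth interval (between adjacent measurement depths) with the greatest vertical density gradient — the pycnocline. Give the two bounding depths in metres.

216–235 m

Compute the density gradient over each adjacent pair:
  21–139 m: Δρ/Δz = 0.421/118 = 3.6 × 10⁻³ kg m⁻⁴
  139–144 m: Δρ/Δz = 0.019/5 = 3.8 × 10⁻³ kg m⁻⁴
  144–216 m: Δρ/Δz = 0.896/72 = 0.012 kg m⁻⁴
  216–235 m: Δρ/Δz = 0.385/19 = 0.020 kg m⁻⁴
The largest gradient is in the 216–235 m interval — the pycnocline.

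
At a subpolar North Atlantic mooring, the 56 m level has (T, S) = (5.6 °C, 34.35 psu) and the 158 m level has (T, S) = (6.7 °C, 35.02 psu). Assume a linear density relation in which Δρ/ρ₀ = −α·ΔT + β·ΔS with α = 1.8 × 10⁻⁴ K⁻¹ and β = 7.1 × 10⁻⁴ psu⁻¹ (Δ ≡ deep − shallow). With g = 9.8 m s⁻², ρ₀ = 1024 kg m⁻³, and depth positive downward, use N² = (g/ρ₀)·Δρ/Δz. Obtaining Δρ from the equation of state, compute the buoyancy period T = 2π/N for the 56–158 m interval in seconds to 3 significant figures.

ΔT = +1.1 K, ΔS = +0.67 psu (deep − shallow).
Δρ/ρ₀ = −αΔT + βΔS = -1.98 × 10⁻⁴ + 4.757 × 10⁻⁴ = 2.777 × 10⁻⁴, so Δρ ≈ 0.2844 kg m⁻³.
N² = (g/ρ₀)·Δρ/Δz = g·(Δρ/ρ₀)/Δz = 9.8 × 2.777 × 10⁻⁴ / 102 = 2.6681 × 10⁻⁵ s⁻².
N = √(2.6681 × 10⁻⁵) = 5.1654 × 10⁻³ rad s⁻¹ → T = 2π/N = 1.2164 × 10³ s ≈ 1.22 × 10³ s.

1.22 × 10³ s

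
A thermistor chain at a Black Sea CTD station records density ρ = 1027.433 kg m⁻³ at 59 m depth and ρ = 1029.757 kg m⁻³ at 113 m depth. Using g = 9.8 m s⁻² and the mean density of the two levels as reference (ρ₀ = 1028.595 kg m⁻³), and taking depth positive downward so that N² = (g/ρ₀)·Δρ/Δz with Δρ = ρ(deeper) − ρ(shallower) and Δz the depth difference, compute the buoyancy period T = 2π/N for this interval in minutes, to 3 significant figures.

Δρ = 1029.757 − 1027.433 = 2.324 kg m⁻³ over Δz = 113 − 59 = 54 m.
N² = (9.8/1028.595) × (2.324/54) = 4.1004 × 10⁻⁴ s⁻².
N = √(4.1004 × 10⁻⁴) = 0.020249 rad s⁻¹, so T = 2π/N = 310.30 s = 5.1717 min ≈ 5.17 min.

5.17 min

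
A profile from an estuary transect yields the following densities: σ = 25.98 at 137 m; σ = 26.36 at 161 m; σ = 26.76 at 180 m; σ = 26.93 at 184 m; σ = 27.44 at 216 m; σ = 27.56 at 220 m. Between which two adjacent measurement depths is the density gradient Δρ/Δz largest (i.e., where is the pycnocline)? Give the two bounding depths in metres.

180–184 m

Compute the density gradient over each adjacent pair:
  137–161 m: Δρ/Δz = 0.38/24 = 0.016 kg m⁻⁴
  161–180 m: Δρ/Δz = 0.40/19 = 0.021 kg m⁻⁴
  180–184 m: Δρ/Δz = 0.17/4 = 0.043 kg m⁻⁴
  184–216 m: Δρ/Δz = 0.51/32 = 0.016 kg m⁻⁴
  216–220 m: Δρ/Δz = 0.12/4 = 0.030 kg m⁻⁴
The largest gradient is in the 180–184 m interval — the pycnocline.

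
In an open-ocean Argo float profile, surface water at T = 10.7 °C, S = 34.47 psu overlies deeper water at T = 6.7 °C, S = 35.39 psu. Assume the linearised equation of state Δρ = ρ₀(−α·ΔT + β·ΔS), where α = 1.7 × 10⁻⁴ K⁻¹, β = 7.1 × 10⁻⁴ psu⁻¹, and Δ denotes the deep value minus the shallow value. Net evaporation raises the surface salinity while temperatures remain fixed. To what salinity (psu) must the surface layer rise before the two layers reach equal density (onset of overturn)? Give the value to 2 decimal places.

Neutral buoyancy requires −α(T_deep − T_surf) + β(S_deep − S_surf′) = 0.
S_surf′ = S_deep − (α/β)·ΔT = 35.39 − (1.7 × 10⁻⁴/7.1 × 10⁻⁴)·(-4.0) = 36.3477 psu.
Increase required: 36.3477 − 34.47 = 1.8777 psu.

36.35 psu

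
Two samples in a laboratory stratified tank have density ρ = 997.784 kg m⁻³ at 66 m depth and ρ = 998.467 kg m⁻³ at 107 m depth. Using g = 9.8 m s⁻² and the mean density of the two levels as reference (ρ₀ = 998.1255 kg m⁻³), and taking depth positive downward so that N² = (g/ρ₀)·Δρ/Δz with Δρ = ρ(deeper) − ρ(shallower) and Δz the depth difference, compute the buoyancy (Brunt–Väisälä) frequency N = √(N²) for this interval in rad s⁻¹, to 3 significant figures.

Δρ = 998.467 − 997.784 = 0.683 kg m⁻³ over Δz = 107 − 66 = 41 m.
N² = (9.8/998.1255) × (0.683/41) = 1.6356 × 10⁻⁴ s⁻².
N = √(1.6356 × 10⁻⁴) = 0.012789 rad s⁻¹ ≈ 0.0128 rad s⁻¹.

0.0128 rad s⁻¹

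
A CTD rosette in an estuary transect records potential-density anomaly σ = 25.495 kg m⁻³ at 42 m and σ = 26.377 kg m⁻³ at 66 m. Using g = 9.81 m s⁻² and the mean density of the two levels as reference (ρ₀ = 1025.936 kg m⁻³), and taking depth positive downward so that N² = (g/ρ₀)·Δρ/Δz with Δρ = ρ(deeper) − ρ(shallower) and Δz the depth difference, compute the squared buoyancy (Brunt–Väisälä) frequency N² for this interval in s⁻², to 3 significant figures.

Δρ = 1026.377 − 1025.495 = 0.882 kg m⁻³ over Δz = 66 − 42 = 24 m.
N² = (9.81/1025.936) × (0.882/24) = 3.5140 × 10⁻⁴ s⁻² ≈ 3.51 × 10⁻⁴ s⁻².

3.51 × 10⁻⁴ s⁻²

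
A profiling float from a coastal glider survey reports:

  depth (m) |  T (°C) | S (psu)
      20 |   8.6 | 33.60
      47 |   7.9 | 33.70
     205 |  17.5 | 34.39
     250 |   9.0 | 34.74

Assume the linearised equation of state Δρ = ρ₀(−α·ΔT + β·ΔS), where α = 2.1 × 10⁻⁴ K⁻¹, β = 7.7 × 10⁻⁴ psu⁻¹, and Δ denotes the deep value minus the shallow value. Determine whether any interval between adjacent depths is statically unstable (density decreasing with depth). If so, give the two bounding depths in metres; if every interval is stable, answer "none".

47–205 m

Evaluate Δρ/ρ₀ = −αΔT + βΔS across each adjacent pair:
  20–47 m: −αΔT+βΔS = −(2.1 × 10⁻⁴)(-0.7)+(7.7 × 10⁻⁴)(+0.10) = 2.2 × 10⁻⁴ → stable
  47–205 m: −αΔT+βΔS = −(2.1 × 10⁻⁴)(+9.6)+(7.7 × 10⁻⁴)(+0.69) = -1.5 × 10⁻³ → UNSTABLE
  205–250 m: −αΔT+βΔS = −(2.1 × 10⁻⁴)(-8.5)+(7.7 × 10⁻⁴)(+0.35) = 2.1 × 10⁻³ → stable
The 47–205 m interval has Δρ < 0: lighter water underlies denser water.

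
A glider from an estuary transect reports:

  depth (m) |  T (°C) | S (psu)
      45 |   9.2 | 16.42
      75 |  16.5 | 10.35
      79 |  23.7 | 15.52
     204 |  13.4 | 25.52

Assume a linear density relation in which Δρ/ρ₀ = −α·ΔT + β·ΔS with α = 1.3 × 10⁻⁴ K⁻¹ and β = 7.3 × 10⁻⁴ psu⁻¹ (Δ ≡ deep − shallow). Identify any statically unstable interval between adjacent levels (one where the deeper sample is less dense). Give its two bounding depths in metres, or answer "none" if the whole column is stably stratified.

45–75 m

Evaluate Δρ/ρ₀ = −αΔT + βΔS across each adjacent pair:
  45–75 m: −αΔT+βΔS = −(1.3 × 10⁻⁴)(+7.3)+(7.3 × 10⁻⁴)(-6.07) = -5.4 × 10⁻³ → UNSTABLE
  75–79 m: −αΔT+βΔS = −(1.3 × 10⁻⁴)(+7.2)+(7.3 × 10⁻⁴)(+5.17) = 2.8 × 10⁻³ → stable
  79–204 m: −αΔT+βΔS = −(1.3 × 10⁻⁴)(-10.3)+(7.3 × 10⁻⁴)(+10.00) = 8.6 × 10⁻³ → stable
The 45–75 m interval has Δρ < 0: lighter water underlies denser water.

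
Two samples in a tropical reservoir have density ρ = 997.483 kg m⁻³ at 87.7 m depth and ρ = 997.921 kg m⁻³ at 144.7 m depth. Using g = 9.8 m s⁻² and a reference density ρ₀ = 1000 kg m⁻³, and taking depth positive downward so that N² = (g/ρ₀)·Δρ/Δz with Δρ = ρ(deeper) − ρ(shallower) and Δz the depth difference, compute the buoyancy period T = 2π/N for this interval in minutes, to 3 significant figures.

Δρ = 997.921 − 997.483 = 0.438 kg m⁻³ over Δz = 144.7 − 87.7 = 57 m.
N² = (9.8/1000) × (0.438/57) = 7.5305 × 10⁻⁵ s⁻².
N = √(7.5305 × 10⁻⁵) = 8.6778 × 10⁻³ rad s⁻¹, so T = 2π/N = 724.05 s = 12.067 min ≈ 12.1 min.

12.1 min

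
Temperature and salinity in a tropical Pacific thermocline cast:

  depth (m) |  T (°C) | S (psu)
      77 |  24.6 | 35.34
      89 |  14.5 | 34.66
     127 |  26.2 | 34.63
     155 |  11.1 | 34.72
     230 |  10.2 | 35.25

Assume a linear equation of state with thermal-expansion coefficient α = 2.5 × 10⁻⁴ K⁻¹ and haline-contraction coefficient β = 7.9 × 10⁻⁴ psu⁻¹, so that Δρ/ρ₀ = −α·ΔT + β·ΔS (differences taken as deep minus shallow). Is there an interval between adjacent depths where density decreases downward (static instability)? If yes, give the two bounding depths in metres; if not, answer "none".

Evaluate Δρ/ρ₀ = −αΔT + βΔS across each adjacent pair:
  77–89 m: −αΔT+βΔS = −(2.5 × 10⁻⁴)(-10.1)+(7.9 × 10⁻⁴)(-0.68) = 2.0 × 10⁻³ → stable
  89–127 m: −αΔT+βΔS = −(2.5 × 10⁻⁴)(+11.7)+(7.9 × 10⁻⁴)(-0.03) = -2.9 × 10⁻³ → UNSTABLE
  127–155 m: −αΔT+βΔS = −(2.5 × 10⁻⁴)(-15.1)+(7.9 × 10⁻⁴)(+0.09) = 3.8 × 10⁻³ → stable
  155–230 m: −αΔT+βΔS = −(2.5 × 10⁻⁴)(-0.9)+(7.9 × 10⁻⁴)(+0.53) = 6.4 × 10⁻⁴ → stable
The 89–127 m interval has Δρ < 0: lighter water underlies denser water.

89–127 m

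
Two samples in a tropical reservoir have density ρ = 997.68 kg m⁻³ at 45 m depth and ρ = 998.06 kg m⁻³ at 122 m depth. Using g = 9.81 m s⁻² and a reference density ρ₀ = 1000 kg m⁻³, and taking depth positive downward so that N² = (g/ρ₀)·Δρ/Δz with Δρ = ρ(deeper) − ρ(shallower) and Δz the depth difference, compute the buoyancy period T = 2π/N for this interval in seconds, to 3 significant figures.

903 s

Δρ = 998.06 − 997.68 = 0.38 kg m⁻³ over Δz = 122 − 45 = 77 m.
N² = (9.81/1000) × (0.38/77) = 4.8413 × 10⁻⁵ s⁻².
N = √(4.8413 × 10⁻⁵) = 6.9579 × 10⁻³ rad s⁻¹, so T = 2π/N = 903.03 s ≈ 903 s.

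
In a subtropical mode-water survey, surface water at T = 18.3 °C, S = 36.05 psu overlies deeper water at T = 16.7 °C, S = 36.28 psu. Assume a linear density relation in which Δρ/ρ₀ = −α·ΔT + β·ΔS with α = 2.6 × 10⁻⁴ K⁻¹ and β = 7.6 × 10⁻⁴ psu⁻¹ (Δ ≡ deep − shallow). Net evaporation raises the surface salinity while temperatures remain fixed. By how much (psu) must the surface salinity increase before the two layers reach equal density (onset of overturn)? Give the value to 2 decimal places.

0.78 psu

Neutral buoyancy requires −α(T_deep − T_surf) + β(S_deep − S_surf′) = 0.
S_surf′ = S_deep − (α/β)·ΔT = 36.28 − (2.6 × 10⁻⁴/7.6 × 10⁻⁴)·(-1.6) = 36.8274 psu.
Increase required: 36.8274 − 36.05 = 0.7774 psu.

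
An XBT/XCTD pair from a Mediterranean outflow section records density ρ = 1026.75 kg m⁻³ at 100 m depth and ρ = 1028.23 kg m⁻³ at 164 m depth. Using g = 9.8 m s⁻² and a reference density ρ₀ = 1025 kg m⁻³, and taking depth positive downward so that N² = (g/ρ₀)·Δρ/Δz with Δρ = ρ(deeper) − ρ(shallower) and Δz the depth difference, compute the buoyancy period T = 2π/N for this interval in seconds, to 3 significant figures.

423 s

Δρ = 1028.23 − 1026.75 = 1.48 kg m⁻³ over Δz = 164 − 100 = 64 m.
N² = (9.8/1025) × (1.48/64) = 2.2110 × 10⁻⁴ s⁻².
N = √(2.2110 × 10⁻⁴) = 0.014869 rad s⁻¹, so T = 2π/N = 422.57 s ≈ 423 s.
A positive N² confirms static stability across the interval.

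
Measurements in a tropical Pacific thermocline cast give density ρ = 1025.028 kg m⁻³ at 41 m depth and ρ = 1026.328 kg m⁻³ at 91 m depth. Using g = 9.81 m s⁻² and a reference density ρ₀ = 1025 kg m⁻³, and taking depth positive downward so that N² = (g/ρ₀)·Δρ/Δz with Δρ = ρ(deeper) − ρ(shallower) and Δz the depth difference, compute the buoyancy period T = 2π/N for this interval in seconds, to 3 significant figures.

398 s

Δρ = 1026.328 − 1025.028 = 1.300 kg m⁻³ over Δz = 91 − 41 = 50 m.
N² = (9.81/1025) × (1.300/50) = 2.4884 × 10⁻⁴ s⁻².
N = √(2.4884 × 10⁻⁴) = 0.015775 rad s⁻¹, so T = 2π/N = 398.30 s ≈ 398 s.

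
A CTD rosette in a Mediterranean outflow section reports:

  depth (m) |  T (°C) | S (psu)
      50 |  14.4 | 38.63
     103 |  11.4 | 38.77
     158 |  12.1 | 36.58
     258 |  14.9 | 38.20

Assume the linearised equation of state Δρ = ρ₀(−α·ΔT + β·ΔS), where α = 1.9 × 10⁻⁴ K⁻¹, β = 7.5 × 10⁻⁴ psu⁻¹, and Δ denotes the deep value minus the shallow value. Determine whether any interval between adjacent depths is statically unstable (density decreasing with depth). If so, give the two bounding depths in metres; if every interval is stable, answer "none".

Evaluate Δρ/ρ₀ = −αΔT + βΔS across each adjacent pair:
  50–103 m: −αΔT+βΔS = −(1.9 × 10⁻⁴)(-3.0)+(7.5 × 10⁻⁴)(+0.14) = 6.8 × 10⁻⁴ → stable
  103–158 m: −αΔT+βΔS = −(1.9 × 10⁻⁴)(+0.7)+(7.5 × 10⁻⁴)(-2.19) = -1.8 × 10⁻³ → UNSTABLE
  158–258 m: −αΔT+βΔS = −(1.9 × 10⁻⁴)(+2.8)+(7.5 × 10⁻⁴)(+1.62) = 6.8 × 10⁻⁴ → stable
The 103–158 m interval has Δρ < 0: lighter water underlies denser water.

103–158 m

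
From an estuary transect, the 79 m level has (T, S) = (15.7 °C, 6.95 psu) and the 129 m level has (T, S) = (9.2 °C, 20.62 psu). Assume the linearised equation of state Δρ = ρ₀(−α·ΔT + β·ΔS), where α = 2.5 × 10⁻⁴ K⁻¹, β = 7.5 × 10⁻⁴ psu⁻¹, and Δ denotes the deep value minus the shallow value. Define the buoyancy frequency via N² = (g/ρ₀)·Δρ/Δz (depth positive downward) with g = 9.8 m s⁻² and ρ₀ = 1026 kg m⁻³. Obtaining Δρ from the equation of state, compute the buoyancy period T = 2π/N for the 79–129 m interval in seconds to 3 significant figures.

ΔT = -6.5 K, ΔS = +13.67 psu (deep − shallow).
Δρ/ρ₀ = −αΔT + βΔS = 1.625 × 10⁻³ + 0.0102525 = 0.0118775, so Δρ ≈ 12.19 kg m⁻³.
N² = (g/ρ₀)·Δρ/Δz = g·(Δρ/ρ₀)/Δz = 9.8 × 0.0118775 / 50 = 2.3280 × 10⁻³ s⁻².
N = √(2.3280 × 10⁻³) = 0.048249 rad s⁻¹ → T = 2π/N = 130.22 s ≈ 130 s.

130 s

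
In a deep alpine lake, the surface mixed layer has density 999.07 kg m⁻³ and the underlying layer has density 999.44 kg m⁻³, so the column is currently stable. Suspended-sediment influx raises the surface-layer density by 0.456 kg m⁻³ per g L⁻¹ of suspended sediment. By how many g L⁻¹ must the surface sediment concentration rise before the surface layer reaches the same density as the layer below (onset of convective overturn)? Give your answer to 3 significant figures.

0.811 g L⁻¹

Density deficit of the surface layer: 999.44 − 999.07 = 0.37 kg m⁻³.
Required change = 0.37 / 0.456 = 0.811 g L⁻¹.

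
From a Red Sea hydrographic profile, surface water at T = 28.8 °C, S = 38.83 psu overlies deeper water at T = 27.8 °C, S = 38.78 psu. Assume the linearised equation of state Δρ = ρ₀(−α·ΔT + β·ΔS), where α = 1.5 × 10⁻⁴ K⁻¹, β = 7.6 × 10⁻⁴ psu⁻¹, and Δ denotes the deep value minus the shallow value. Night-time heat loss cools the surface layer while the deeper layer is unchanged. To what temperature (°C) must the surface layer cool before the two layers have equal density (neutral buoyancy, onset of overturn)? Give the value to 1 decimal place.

Neutral buoyancy requires Δρ = 0, i.e. −α(T_deep − T_surf′) + β(S_deep − S_surf) = 0.
T_surf′ = T_deep − (β/α)·ΔS = 27.8 − (7.6 × 10⁻⁴/1.5 × 10⁻⁴)·(-0.05) = 28.053 °C.
Cooling required: 28.8 − (28.053) = 0.747 °C.

28.1 °C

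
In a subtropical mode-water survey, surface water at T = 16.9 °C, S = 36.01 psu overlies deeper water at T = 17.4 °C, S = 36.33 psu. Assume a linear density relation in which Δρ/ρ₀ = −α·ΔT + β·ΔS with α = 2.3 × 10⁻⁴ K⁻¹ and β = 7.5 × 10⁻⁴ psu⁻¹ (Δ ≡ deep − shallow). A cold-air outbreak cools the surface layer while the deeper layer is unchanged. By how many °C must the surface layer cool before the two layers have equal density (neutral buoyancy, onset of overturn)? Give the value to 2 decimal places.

Neutral buoyancy requires Δρ = 0, i.e. −α(T_deep − T_surf′) + β(S_deep − S_surf) = 0.
T_surf′ = T_deep − (β/α)·ΔS = 17.4 − (7.5 × 10⁻⁴/2.3 × 10⁻⁴)·(+0.32) = 16.3565 °C.
Cooling required: 16.9 − (16.3565) = 0.5435 °C.

0.54 °C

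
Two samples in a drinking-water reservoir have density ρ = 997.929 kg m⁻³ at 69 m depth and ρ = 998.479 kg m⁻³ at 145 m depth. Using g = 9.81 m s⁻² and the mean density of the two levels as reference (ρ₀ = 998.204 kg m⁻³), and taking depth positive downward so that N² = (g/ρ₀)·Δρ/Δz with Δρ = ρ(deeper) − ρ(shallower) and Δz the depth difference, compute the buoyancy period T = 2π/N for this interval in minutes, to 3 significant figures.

12.4 min

Δρ = 998.479 − 997.929 = 0.550 kg m⁻³ over Δz = 145 − 69 = 76 m.
N² = (9.81/998.204) × (0.550/76) = 7.1121 × 10⁻⁵ s⁻².
N = √(7.1121 × 10⁻⁵) = 8.4333 × 10⁻³ rad s⁻¹, so T = 2π/N = 745.04 s = 12.417 min ≈ 12.4 min.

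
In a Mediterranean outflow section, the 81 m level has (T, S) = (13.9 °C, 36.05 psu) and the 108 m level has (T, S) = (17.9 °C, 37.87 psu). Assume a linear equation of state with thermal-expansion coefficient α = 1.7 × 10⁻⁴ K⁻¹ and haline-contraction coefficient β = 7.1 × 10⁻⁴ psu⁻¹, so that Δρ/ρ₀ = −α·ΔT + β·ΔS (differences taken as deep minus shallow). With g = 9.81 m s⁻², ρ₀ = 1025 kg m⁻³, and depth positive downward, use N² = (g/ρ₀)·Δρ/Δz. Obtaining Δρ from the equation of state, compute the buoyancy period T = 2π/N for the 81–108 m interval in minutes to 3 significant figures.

7.02 min

ΔT = +4.0 K, ΔS = +1.82 psu (deep − shallow).
Δρ/ρ₀ = −αΔT + βΔS = -6.80 × 10⁻⁴ + 1.2922 × 10⁻³ = 6.122 × 10⁻⁴, so Δρ ≈ 0.6275 kg m⁻³.
N² = (g/ρ₀)·Δρ/Δz = g·(Δρ/ρ₀)/Δz = 9.81 × 6.122 × 10⁻⁴ / 27 = 2.2243 × 10⁻⁴ s⁻².
N = √(2.2243 × 10⁻⁴) = 0.014914 rad s⁻¹ → T = 2π/N = 421.29 s = 7.0215 min ≈ 7.02 min.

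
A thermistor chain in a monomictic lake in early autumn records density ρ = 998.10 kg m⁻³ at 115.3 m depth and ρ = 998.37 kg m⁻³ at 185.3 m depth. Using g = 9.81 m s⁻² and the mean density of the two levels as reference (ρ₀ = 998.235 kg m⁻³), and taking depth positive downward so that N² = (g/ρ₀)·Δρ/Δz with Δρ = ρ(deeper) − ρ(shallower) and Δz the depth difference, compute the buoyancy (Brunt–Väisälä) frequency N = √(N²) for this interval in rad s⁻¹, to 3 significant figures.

6.16 × 10⁻³ rad s⁻¹

Δρ = 998.37 − 998.10 = 0.27 kg m⁻³ over Δz = 185.3 − 115.3 = 70 m.
N² = (9.81/998.235) × (0.27/70) = 3.7905 × 10⁻⁵ s⁻².
N = √(3.7905 × 10⁻⁵) = 6.1567 × 10⁻³ rad s⁻¹ ≈ 6.16 × 10⁻³ rad s⁻¹.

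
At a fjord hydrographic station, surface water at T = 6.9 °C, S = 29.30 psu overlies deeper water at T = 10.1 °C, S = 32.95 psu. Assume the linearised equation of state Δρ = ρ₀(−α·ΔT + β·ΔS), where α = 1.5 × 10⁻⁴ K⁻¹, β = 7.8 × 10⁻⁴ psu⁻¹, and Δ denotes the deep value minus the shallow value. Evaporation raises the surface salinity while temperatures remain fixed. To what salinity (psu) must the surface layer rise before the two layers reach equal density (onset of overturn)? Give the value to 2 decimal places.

32.33 psu

Neutral buoyancy requires −α(T_deep − T_surf) + β(S_deep − S_surf′) = 0.
S_surf′ = S_deep − (α/β)·ΔT = 32.95 − (1.5 × 10⁻⁴/7.8 × 10⁻⁴)·(+3.2) = 32.3346 psu.
Increase required: 32.3346 − 29.30 = 3.0346 psu.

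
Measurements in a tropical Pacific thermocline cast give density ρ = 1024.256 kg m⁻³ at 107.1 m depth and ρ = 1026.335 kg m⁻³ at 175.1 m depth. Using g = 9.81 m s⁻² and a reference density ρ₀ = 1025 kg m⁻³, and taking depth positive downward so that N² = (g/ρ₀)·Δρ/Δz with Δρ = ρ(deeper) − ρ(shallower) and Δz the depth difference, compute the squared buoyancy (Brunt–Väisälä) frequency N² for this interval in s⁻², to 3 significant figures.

Δρ = 1026.335 − 1024.256 = 2.079 kg m⁻³ over Δz = 175.1 − 107.1 = 68 m.
N² = (9.81/1025) × (2.079/68) = 2.9261 × 10⁻⁴ s⁻² ≈ 2.93 × 10⁻⁴ s⁻².
Since Δρ > 0 the layer is stably stratified.

2.93 × 10⁻⁴ s⁻²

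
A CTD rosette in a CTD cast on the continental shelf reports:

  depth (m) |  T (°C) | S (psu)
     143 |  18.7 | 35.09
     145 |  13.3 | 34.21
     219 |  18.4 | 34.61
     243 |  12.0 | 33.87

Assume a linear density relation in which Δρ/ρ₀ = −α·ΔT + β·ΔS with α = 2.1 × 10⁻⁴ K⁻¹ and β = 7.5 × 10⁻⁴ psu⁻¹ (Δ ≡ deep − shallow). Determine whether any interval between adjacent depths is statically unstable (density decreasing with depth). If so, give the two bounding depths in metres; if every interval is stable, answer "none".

145–219 m

Evaluate Δρ/ρ₀ = −αΔT + βΔS across each adjacent pair:
  143–145 m: −αΔT+βΔS = −(2.1 × 10⁻⁴)(-5.4)+(7.5 × 10⁻⁴)(-0.88) = 4.7 × 10⁻⁴ → stable
  145–219 m: −αΔT+βΔS = −(2.1 × 10⁻⁴)(+5.1)+(7.5 × 10⁻⁴)(+0.40) = -7.7 × 10⁻⁴ → UNSTABLE
  219–243 m: −αΔT+βΔS = −(2.1 × 10⁻⁴)(-6.4)+(7.5 × 10⁻⁴)(-0.74) = 7.9 × 10⁻⁴ → stable
The 145–219 m interval has Δρ < 0: lighter water underlies denser water.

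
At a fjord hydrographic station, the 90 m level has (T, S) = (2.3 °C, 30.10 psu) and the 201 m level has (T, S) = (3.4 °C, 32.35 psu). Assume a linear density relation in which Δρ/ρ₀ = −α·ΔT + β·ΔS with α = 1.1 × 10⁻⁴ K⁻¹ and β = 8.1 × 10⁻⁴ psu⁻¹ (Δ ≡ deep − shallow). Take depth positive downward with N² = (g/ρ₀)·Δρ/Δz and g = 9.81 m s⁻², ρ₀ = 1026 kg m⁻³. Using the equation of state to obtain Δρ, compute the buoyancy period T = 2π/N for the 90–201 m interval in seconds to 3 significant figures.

512 s

ΔT = +1.1 K, ΔS = +2.25 psu (deep − shallow).
Δρ/ρ₀ = −αΔT + βΔS = -1.21 × 10⁻⁴ + 1.8225 × 10⁻³ = 1.7015 × 10⁻³, so Δρ ≈ 1.746 kg m⁻³.
N² = (g/ρ₀)·Δρ/Δz = g·(Δρ/ρ₀)/Δz = 9.81 × 1.7015 × 10⁻³ / 111 = 1.5038 × 10⁻⁴ s⁻².
N = √(1.5038 × 10⁻⁴) = 0.012263 rad s⁻¹ → T = 2π/N = 512.37 s ≈ 512 s.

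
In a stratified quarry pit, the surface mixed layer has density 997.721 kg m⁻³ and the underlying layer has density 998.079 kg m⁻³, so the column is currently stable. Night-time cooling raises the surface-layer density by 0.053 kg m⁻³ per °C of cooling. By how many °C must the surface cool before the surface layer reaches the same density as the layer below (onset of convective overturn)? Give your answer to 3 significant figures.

6.75 °C

Density deficit of the surface layer: 998.079 − 997.721 = 0.358 kg m⁻³.
Required change = 0.358 / 0.053 = 6.75 °C.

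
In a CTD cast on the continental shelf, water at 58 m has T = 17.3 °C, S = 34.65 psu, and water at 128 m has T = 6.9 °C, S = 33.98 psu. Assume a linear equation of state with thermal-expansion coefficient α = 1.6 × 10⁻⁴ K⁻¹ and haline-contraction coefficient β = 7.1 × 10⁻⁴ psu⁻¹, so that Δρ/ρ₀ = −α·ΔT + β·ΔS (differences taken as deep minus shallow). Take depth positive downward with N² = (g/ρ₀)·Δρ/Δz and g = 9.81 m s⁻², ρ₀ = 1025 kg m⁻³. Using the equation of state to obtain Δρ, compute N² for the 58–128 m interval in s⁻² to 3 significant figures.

ΔT = -10.4 K, ΔS = -0.67 psu (deep − shallow).
Δρ/ρ₀ = −αΔT + βΔS = 1.664 × 10⁻³ − 4.757 × 10⁻⁴ = 1.1883 × 10⁻³, so Δρ ≈ 1.218 kg m⁻³.
N² = (g/ρ₀)·Δρ/Δz = g·(Δρ/ρ₀)/Δz = 9.81 × 1.1883 × 10⁻³ / 70 = 1.6653 × 10⁻⁴ s⁻² ≈ 1.67 × 10⁻⁴ s⁻².

1.67 × 10⁻⁴ s⁻²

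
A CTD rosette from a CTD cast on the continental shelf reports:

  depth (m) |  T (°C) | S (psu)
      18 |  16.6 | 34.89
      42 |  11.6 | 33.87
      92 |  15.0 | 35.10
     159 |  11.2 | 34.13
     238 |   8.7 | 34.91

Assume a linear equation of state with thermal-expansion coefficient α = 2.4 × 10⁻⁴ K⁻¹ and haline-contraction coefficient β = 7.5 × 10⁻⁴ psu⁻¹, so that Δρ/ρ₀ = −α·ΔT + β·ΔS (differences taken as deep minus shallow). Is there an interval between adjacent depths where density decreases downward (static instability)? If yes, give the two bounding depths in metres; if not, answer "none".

none

Evaluate Δρ/ρ₀ = −αΔT + βΔS across each adjacent pair:
  18–42 m: −αΔT+βΔS = −(2.4 × 10⁻⁴)(-5.0)+(7.5 × 10⁻⁴)(-1.02) = 4.4 × 10⁻⁴ → stable
  42–92 m: −αΔT+βΔS = −(2.4 × 10⁻⁴)(+3.4)+(7.5 × 10⁻⁴)(+1.23) = 1.1 × 10⁻⁴ → stable
  92–159 m: −αΔT+βΔS = −(2.4 × 10⁻⁴)(-3.8)+(7.5 × 10⁻⁴)(-0.97) = 1.8 × 10⁻⁴ → stable
  159–238 m: −αΔT+βΔS = −(2.4 × 10⁻⁴)(-2.5)+(7.5 × 10⁻⁴)(+0.78) = 1.2 × 10⁻³ → stable
Every interval has Δρ > 0: the column is stably stratified throughout.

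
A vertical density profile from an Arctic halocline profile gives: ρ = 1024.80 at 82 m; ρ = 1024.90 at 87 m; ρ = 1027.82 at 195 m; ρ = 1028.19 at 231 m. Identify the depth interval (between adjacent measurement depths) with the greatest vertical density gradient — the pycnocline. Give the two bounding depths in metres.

87–195 m

Compute the density gradient over each adjacent pair:
  82–87 m: Δρ/Δz = 0.10/5 = 0.020 kg m⁻⁴
  87–195 m: Δρ/Δz = 2.92/108 = 0.027 kg m⁻⁴
  195–231 m: Δρ/Δz = 0.37/36 = 0.010 kg m⁻⁴
The largest gradient is in the 87–195 m interval — the pycnocline.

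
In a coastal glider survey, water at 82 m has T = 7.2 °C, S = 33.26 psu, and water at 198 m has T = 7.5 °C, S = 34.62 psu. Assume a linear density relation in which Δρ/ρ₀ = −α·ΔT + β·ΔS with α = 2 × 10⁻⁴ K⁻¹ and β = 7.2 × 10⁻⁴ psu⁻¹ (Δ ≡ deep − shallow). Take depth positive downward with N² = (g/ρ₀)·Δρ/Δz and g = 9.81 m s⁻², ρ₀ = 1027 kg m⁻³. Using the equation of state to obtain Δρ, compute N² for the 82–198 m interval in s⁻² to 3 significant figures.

7.77 × 10⁻⁵ s⁻²

ΔT = +0.3 K, ΔS = +1.36 psu (deep − shallow).
Δρ/ρ₀ = −αΔT + βΔS = -6.00 × 10⁻⁵ + 9.792 × 10⁻⁴ = 9.192 × 10⁻⁴, so Δρ ≈ 0.9440 kg m⁻³.
N² = (g/ρ₀)·Δρ/Δz = g·(Δρ/ρ₀)/Δz = 9.81 × 9.192 × 10⁻⁴ / 116 = 7.7736 × 10⁻⁵ s⁻² ≈ 7.77 × 10⁻⁵ s⁻².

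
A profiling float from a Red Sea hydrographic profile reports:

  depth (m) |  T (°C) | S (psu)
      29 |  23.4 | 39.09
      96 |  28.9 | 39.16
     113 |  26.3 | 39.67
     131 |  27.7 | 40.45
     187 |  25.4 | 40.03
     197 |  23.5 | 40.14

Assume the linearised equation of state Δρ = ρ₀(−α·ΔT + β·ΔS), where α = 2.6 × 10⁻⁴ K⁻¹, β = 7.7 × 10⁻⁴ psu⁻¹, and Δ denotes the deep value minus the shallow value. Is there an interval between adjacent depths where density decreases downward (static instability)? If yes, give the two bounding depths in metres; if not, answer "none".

29–96 m

Evaluate Δρ/ρ₀ = −αΔT + βΔS across each adjacent pair:
  29–96 m: −αΔT+βΔS = −(2.6 × 10⁻⁴)(+5.5)+(7.7 × 10⁻⁴)(+0.07) = -1.4 × 10⁻³ → UNSTABLE
  96–113 m: −αΔT+βΔS = −(2.6 × 10⁻⁴)(-2.6)+(7.7 × 10⁻⁴)(+0.51) = 1.1 × 10⁻³ → stable
  113–131 m: −αΔT+βΔS = −(2.6 × 10⁻⁴)(+1.4)+(7.7 × 10⁻⁴)(+0.78) = 2.4 × 10⁻⁴ → stable
  131–187 m: −αΔT+βΔS = −(2.6 × 10⁻⁴)(-2.3)+(7.7 × 10⁻⁴)(-0.42) = 2.7 × 10⁻⁴ → stable
  187–197 m: −αΔT+βΔS = −(2.6 × 10⁻⁴)(-1.9)+(7.7 × 10⁻⁴)(+0.11) = 5.8 × 10⁻⁴ → stable
The 29–96 m interval has Δρ < 0: lighter water underlies denser water.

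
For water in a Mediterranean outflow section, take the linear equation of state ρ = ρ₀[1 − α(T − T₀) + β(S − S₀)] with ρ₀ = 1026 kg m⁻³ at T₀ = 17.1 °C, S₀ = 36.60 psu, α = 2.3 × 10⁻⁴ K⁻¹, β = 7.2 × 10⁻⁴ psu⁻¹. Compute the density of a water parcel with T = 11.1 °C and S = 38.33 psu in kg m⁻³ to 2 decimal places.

1028.69 kg m⁻³

T − T₀ = -6.0 K, S − S₀ = +1.73 psu.
Bracket = 1 − α·(-6.0) + β·(+1.73) = 1 + (2.6256 × 10⁻³) = 1.0026256.
ρ = 1026 × 1.0026256 = 1028.69 kg m⁻³.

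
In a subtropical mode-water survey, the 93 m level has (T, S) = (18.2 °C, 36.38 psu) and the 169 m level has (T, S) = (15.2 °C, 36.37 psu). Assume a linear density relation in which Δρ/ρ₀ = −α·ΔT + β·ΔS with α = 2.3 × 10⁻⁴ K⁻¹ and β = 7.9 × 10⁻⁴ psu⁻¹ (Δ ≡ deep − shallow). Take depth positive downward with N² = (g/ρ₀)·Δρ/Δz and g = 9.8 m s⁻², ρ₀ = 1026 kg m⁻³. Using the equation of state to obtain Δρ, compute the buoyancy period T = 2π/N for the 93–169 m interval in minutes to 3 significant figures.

ΔT = -3.0 K, ΔS = -0.01 psu (deep − shallow).
Δρ/ρ₀ = −αΔT + βΔS = 6.90 × 10⁻⁴ − 7.90 × 10⁻⁶ = 6.821 × 10⁻⁴, so Δρ ≈ 0.6998 kg m⁻³.
N² = (g/ρ₀)·Δρ/Δz = g·(Δρ/ρ₀)/Δz = 9.8 × 6.821 × 10⁻⁴ / 76 = 8.7955 × 10⁻⁵ s⁻².
N = √(8.7955 × 10⁻⁵) = 9.3784 × 10⁻³ rad s⁻¹ → T = 2π/N = 669.96 s = 11.166 min ≈ 11.2 min.

11.2 min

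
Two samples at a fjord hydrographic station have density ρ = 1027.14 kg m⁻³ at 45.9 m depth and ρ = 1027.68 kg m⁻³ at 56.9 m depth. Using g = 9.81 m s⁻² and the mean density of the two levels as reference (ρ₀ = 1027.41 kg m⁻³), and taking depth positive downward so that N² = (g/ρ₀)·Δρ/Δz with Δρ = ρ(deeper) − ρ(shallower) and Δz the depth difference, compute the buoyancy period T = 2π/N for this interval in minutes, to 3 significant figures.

Δρ = 1027.68 − 1027.14 = 0.54 kg m⁻³ over Δz = 56.9 − 45.9 = 11 m.
N² = (9.81/1027.41) × (0.54/11) = 4.6873 × 10⁻⁴ s⁻².
N = √(4.6873 × 10⁻⁴) = 0.021650 rad s⁻¹, so T = 2π/N = 290.22 s = 4.8370 min ≈ 4.84 min.
N² > 0, so the interval is statically stable.

4.84 min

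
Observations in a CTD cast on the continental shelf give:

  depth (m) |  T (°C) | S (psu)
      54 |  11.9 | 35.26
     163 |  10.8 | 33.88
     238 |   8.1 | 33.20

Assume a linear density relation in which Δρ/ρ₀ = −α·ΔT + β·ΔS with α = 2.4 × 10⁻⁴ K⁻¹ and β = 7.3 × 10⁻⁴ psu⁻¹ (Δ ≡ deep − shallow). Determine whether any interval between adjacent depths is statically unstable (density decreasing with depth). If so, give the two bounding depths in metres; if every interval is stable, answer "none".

54–163 m

Evaluate Δρ/ρ₀ = −αΔT + βΔS across each adjacent pair:
  54–163 m: −αΔT+βΔS = −(2.4 × 10⁻⁴)(-1.1)+(7.3 × 10⁻⁴)(-1.38) = -7.4 × 10⁻⁴ → UNSTABLE
  163–238 m: −αΔT+βΔS = −(2.4 × 10⁻⁴)(-2.7)+(7.3 × 10⁻⁴)(-0.68) = 1.5 × 10⁻⁴ → stable
The 54–163 m interval has Δρ < 0: lighter water underlies denser water.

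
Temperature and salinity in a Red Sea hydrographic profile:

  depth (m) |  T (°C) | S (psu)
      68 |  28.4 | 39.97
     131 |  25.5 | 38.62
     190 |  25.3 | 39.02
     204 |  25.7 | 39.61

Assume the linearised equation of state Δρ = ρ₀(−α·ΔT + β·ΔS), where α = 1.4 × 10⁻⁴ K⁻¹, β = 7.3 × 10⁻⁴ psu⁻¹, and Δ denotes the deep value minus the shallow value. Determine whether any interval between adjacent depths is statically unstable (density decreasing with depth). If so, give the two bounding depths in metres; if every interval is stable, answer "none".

Evaluate Δρ/ρ₀ = −αΔT + βΔS across each adjacent pair:
  68–131 m: −αΔT+βΔS = −(1.4 × 10⁻⁴)(-2.9)+(7.3 × 10⁻⁴)(-1.35) = -5.8 × 10⁻⁴ → UNSTABLE
  131–190 m: −αΔT+βΔS = −(1.4 × 10⁻⁴)(-0.2)+(7.3 × 10⁻⁴)(+0.40) = 3.2 × 10⁻⁴ → stable
  190–204 m: −αΔT+βΔS = −(1.4 × 10⁻⁴)(+0.4)+(7.3 × 10⁻⁴)(+0.59) = 3.7 × 10⁻⁴ → stable
The 68–131 m interval has Δρ < 0: lighter water underlies denser water.

68–131 m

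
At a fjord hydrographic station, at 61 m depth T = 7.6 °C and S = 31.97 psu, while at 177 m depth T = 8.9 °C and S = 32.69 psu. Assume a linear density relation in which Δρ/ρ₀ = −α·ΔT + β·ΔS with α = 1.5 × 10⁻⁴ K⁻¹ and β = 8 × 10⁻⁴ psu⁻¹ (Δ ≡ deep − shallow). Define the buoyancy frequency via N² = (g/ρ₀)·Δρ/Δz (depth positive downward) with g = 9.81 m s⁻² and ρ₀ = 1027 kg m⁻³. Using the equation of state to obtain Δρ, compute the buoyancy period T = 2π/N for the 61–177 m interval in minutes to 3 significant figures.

18.4 min

ΔT = +1.3 K, ΔS = +0.72 psu (deep − shallow).
Δρ/ρ₀ = −αΔT + βΔS = -1.95 × 10⁻⁴ + 5.76 × 10⁻⁴ = 3.81 × 10⁻⁴, so Δρ ≈ 0.3913 kg m⁻³.
N² = (g/ρ₀)·Δρ/Δz = g·(Δρ/ρ₀)/Δz = 9.81 × 3.81 × 10⁻⁴ / 116 = 3.2221 × 10⁻⁵ s⁻².
N = √(3.2221 × 10⁻⁵) = 5.6764 × 10⁻³ rad s⁻¹ → T = 2π/N = 1.1069 × 10³ s = 18.448 min ≈ 18.4 min.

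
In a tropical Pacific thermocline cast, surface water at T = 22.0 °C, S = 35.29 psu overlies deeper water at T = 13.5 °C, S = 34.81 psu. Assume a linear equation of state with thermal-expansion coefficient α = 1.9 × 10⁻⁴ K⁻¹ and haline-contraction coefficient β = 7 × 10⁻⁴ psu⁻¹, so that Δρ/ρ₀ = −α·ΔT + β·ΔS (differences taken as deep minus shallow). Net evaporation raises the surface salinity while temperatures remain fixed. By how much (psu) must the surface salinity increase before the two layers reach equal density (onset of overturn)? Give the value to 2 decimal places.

1.83 psu

Neutral buoyancy requires −α(T_deep − T_surf) + β(S_deep − S_surf′) = 0.
S_surf′ = S_deep − (α/β)·ΔT = 34.81 − (1.9 × 10⁻⁴/7 × 10⁻⁴)·(-8.5) = 37.1171 psu.
Increase required: 37.1171 − 35.29 = 1.8271 psu.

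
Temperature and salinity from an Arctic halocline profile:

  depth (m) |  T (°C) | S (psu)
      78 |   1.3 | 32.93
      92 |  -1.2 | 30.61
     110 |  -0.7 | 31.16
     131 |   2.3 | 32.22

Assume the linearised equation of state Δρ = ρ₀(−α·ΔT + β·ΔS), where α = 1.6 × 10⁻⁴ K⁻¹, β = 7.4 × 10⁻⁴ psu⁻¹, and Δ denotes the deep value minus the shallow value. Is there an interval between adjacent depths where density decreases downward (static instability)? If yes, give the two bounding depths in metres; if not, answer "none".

Evaluate Δρ/ρ₀ = −αΔT + βΔS across each adjacent pair:
  78–92 m: −αΔT+βΔS = −(1.6 × 10⁻⁴)(-2.5)+(7.4 × 10⁻⁴)(-2.32) = -1.3 × 10⁻³ → UNSTABLE
  92–110 m: −αΔT+βΔS = −(1.6 × 10⁻⁴)(+0.5)+(7.4 × 10⁻⁴)(+0.55) = 3.3 × 10⁻⁴ → stable
  110–131 m: −αΔT+βΔS = −(1.6 × 10⁻⁴)(+3.0)+(7.4 × 10⁻⁴)(+1.06) = 3.0 × 10⁻⁴ → stable
The 78–92 m interval has Δρ < 0: lighter water underlies denser water.

78–92 m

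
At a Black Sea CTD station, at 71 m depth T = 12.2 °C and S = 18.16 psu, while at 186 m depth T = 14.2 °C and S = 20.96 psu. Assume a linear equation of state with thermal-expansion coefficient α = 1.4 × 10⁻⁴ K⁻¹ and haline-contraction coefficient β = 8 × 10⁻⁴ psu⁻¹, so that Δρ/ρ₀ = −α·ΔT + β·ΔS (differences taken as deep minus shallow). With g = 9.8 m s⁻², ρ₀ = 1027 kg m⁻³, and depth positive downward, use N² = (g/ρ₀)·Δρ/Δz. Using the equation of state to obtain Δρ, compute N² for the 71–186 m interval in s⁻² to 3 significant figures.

1.67 × 10⁻⁴ s⁻²

ΔT = +2.0 K, ΔS = +2.80 psu (deep − shallow).
Δρ/ρ₀ = −αΔT + βΔS = -2.80 × 10⁻⁴ + 2.24 × 10⁻³ = 1.96 × 10⁻³, so Δρ ≈ 2.013 kg m⁻³.
N² = (g/ρ₀)·Δρ/Δz = g·(Δρ/ρ₀)/Δz = 9.8 × 1.96 × 10⁻³ / 115 = 1.6703 × 10⁻⁴ s⁻² ≈ 1.67 × 10⁻⁴ s⁻².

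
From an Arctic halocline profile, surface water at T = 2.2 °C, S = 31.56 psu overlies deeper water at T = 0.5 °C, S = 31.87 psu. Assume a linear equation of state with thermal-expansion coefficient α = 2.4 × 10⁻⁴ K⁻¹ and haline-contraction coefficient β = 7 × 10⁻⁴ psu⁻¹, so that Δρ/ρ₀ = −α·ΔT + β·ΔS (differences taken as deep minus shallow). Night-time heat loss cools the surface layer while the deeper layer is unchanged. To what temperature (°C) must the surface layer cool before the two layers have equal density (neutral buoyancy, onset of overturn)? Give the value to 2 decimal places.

Neutral buoyancy requires Δρ = 0, i.e. −α(T_deep − T_surf′) + β(S_deep − S_surf) = 0.
T_surf′ = T_deep − (β/α)·ΔS = 0.5 − (7 × 10⁻⁴/2.4 × 10⁻⁴)·(+0.31) = -0.4042 °C.
Cooling required: 2.2 − (-0.4042) = 2.6042 °C.

-0.40 °C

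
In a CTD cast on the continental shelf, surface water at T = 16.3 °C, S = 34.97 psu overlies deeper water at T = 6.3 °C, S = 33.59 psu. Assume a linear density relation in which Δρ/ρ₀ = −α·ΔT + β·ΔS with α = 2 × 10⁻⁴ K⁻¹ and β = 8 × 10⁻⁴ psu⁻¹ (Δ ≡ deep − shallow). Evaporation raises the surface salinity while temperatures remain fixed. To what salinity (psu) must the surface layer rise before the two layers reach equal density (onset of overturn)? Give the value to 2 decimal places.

36.09 psu

Neutral buoyancy requires −α(T_deep − T_surf) + β(S_deep − S_surf′) = 0.
S_surf′ = S_deep − (α/β)·ΔT = 33.59 − (2 × 10⁻⁴/8 × 10⁻⁴)·(-10.0) = 36.0900 psu.
Increase required: 36.0900 − 34.97 = 1.1200 psu.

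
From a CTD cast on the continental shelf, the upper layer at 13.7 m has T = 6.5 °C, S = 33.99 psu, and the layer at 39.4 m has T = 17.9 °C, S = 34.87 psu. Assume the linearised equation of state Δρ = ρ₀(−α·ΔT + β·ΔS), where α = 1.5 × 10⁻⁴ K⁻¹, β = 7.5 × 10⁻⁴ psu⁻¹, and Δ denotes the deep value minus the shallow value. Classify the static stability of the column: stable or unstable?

unstable

ΔT = 17.9 − 6.5 = +11.4 K and ΔS = 34.87 − 33.99 = +0.88 psu (deep − shallow).
−αΔT = -1.71 × 10⁻³; βΔS = 6.60 × 10⁻⁴; sum Δρ/ρ₀ = -1.05 × 10⁻³.
Δρ/ρ₀ < 0, so Δρ < 0: deeper water is lighter → statically unstable; the column would overturn.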